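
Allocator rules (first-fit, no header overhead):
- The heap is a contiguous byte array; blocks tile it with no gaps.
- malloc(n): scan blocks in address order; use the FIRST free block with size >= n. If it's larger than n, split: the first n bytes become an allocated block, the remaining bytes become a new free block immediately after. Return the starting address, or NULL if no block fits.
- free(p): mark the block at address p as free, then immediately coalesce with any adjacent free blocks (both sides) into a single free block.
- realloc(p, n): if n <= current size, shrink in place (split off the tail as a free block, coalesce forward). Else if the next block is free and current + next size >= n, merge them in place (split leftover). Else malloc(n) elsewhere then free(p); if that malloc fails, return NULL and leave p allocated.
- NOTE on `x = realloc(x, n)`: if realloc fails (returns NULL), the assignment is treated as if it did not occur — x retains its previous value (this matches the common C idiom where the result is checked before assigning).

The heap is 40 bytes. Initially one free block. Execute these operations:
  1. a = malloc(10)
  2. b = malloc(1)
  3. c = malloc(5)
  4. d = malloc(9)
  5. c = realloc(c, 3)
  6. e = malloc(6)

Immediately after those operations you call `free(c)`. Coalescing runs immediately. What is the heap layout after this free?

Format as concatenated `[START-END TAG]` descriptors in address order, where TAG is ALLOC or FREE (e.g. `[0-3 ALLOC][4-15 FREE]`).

Answer: [0-9 ALLOC][10-10 ALLOC][11-15 FREE][16-24 ALLOC][25-30 ALLOC][31-39 FREE]

Derivation:
Op 1: a = malloc(10) -> a = 0; heap: [0-9 ALLOC][10-39 FREE]
Op 2: b = malloc(1) -> b = 10; heap: [0-9 ALLOC][10-10 ALLOC][11-39 FREE]
Op 3: c = malloc(5) -> c = 11; heap: [0-9 ALLOC][10-10 ALLOC][11-15 ALLOC][16-39 FREE]
Op 4: d = malloc(9) -> d = 16; heap: [0-9 ALLOC][10-10 ALLOC][11-15 ALLOC][16-24 ALLOC][25-39 FREE]
Op 5: c = realloc(c, 3) -> c = 11; heap: [0-9 ALLOC][10-10 ALLOC][11-13 ALLOC][14-15 FREE][16-24 ALLOC][25-39 FREE]
Op 6: e = malloc(6) -> e = 25; heap: [0-9 ALLOC][10-10 ALLOC][11-13 ALLOC][14-15 FREE][16-24 ALLOC][25-30 ALLOC][31-39 FREE]
free(c): c = 11 -> block [11-13 ALLOC]; mark free, coalesce with adjacent free neighbors -> [0-9 ALLOC][10-10 ALLOC][11-15 FREE][16-24 ALLOC][25-30 ALLOC][31-39 FREE]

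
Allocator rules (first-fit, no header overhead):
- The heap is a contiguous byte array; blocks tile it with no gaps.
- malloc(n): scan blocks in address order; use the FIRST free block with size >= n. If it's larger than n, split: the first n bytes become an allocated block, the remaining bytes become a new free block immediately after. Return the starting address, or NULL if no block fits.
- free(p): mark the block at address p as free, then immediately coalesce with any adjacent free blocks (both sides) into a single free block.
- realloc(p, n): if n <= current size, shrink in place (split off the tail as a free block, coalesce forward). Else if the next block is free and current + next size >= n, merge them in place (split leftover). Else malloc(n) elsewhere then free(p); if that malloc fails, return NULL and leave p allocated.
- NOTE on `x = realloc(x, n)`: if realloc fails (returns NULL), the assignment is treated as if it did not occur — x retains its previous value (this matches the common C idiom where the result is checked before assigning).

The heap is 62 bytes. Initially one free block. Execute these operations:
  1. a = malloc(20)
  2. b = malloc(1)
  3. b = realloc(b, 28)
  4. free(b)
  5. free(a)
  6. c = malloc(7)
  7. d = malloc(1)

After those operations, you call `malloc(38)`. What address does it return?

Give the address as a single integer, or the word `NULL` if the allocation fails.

Op 1: a = malloc(20) -> a = 0; heap: [0-19 ALLOC][20-61 FREE]
Op 2: b = malloc(1) -> b = 20; heap: [0-19 ALLOC][20-20 ALLOC][21-61 FREE]
Op 3: b = realloc(b, 28) -> b = 20; heap: [0-19 ALLOC][20-47 ALLOC][48-61 FREE]
Op 4: free(b) -> (freed b); heap: [0-19 ALLOC][20-61 FREE]
Op 5: free(a) -> (freed a); heap: [0-61 FREE]
Op 6: c = malloc(7) -> c = 0; heap: [0-6 ALLOC][7-61 FREE]
Op 7: d = malloc(1) -> d = 7; heap: [0-6 ALLOC][7-7 ALLOC][8-61 FREE]
malloc(38): first-fit scan over [0-6 ALLOC][7-7 ALLOC][8-61 FREE] -> 8

Answer: 8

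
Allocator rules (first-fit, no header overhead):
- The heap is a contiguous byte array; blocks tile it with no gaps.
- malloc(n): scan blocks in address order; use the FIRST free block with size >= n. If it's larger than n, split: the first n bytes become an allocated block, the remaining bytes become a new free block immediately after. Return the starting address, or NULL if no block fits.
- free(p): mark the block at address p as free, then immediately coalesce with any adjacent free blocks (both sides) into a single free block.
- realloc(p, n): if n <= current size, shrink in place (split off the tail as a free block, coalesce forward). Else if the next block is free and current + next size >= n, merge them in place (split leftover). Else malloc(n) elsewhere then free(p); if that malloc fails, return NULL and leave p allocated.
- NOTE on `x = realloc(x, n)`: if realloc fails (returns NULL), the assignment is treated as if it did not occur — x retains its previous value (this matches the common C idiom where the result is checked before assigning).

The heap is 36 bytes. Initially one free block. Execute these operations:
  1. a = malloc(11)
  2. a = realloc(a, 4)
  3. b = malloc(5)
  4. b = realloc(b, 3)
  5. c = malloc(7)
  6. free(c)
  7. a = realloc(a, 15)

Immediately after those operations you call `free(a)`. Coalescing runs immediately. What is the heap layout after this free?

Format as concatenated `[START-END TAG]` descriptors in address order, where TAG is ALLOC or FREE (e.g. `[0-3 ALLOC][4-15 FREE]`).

Op 1: a = malloc(11) -> a = 0; heap: [0-10 ALLOC][11-35 FREE]
Op 2: a = realloc(a, 4) -> a = 0; heap: [0-3 ALLOC][4-35 FREE]
Op 3: b = malloc(5) -> b = 4; heap: [0-3 ALLOC][4-8 ALLOC][9-35 FREE]
Op 4: b = realloc(b, 3) -> b = 4; heap: [0-3 ALLOC][4-6 ALLOC][7-35 FREE]
Op 5: c = malloc(7) -> c = 7; heap: [0-3 ALLOC][4-6 ALLOC][7-13 ALLOC][14-35 FREE]
Op 6: free(c) -> (freed c); heap: [0-3 ALLOC][4-6 ALLOC][7-35 FREE]
Op 7: a = realloc(a, 15) -> a = 7; heap: [0-3 FREE][4-6 ALLOC][7-21 ALLOC][22-35 FREE]
free(a): a = 7 -> block [7-21 ALLOC]; mark free, coalesce with adjacent free neighbors -> [0-3 FREE][4-6 ALLOC][7-35 FREE]

Answer: [0-3 FREE][4-6 ALLOC][7-35 FREE]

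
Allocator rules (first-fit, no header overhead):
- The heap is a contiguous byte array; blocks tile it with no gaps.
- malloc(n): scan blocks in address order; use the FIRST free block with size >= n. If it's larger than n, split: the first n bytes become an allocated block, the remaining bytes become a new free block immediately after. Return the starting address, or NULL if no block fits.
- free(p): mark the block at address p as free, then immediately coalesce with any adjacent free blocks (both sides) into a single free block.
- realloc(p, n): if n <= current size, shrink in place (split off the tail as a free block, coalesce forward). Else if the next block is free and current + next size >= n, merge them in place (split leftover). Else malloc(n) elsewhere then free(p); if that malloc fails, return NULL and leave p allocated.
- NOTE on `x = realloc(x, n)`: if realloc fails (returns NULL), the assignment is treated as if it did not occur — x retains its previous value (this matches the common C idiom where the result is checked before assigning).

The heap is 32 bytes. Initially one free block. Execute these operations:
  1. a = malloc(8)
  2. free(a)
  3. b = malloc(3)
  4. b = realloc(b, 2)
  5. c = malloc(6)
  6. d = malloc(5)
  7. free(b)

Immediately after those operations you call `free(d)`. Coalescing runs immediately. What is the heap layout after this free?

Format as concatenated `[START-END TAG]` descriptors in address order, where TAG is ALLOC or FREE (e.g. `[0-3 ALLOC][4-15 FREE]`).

Op 1: a = malloc(8) -> a = 0; heap: [0-7 ALLOC][8-31 FREE]
Op 2: free(a) -> (freed a); heap: [0-31 FREE]
Op 3: b = malloc(3) -> b = 0; heap: [0-2 ALLOC][3-31 FREE]
Op 4: b = realloc(b, 2) -> b = 0; heap: [0-1 ALLOC][2-31 FREE]
Op 5: c = malloc(6) -> c = 2; heap: [0-1 ALLOC][2-7 ALLOC][8-31 FREE]
Op 6: d = malloc(5) -> d = 8; heap: [0-1 ALLOC][2-7 ALLOC][8-12 ALLOC][13-31 FREE]
Op 7: free(b) -> (freed b); heap: [0-1 FREE][2-7 ALLOC][8-12 ALLOC][13-31 FREE]
free(d): d = 8 -> block [8-12 ALLOC]; mark free, coalesce with adjacent free neighbors -> [0-1 FREE][2-7 ALLOC][8-31 FREE]

Answer: [0-1 FREE][2-7 ALLOC][8-31 FREE]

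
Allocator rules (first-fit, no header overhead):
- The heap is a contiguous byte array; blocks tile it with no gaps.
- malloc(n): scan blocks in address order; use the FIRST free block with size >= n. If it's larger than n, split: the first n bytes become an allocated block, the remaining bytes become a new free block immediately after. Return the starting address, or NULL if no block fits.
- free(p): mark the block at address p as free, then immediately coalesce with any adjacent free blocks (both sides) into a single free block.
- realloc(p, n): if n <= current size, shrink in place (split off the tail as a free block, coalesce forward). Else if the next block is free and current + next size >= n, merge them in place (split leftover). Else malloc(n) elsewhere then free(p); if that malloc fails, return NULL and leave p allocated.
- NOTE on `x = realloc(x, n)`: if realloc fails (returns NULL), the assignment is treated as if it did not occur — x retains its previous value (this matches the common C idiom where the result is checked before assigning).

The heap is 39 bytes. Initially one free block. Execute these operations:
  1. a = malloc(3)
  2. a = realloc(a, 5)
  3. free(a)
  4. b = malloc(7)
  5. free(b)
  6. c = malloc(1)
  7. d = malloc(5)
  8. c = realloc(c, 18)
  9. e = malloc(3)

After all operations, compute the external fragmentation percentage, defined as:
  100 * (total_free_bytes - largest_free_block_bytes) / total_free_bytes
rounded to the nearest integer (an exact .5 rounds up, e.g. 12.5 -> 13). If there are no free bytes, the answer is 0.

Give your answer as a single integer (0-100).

Op 1: a = malloc(3) -> a = 0; heap: [0-2 ALLOC][3-38 FREE]
Op 2: a = realloc(a, 5) -> a = 0; heap: [0-4 ALLOC][5-38 FREE]
Op 3: free(a) -> (freed a); heap: [0-38 FREE]
Op 4: b = malloc(7) -> b = 0; heap: [0-6 ALLOC][7-38 FREE]
Op 5: free(b) -> (freed b); heap: [0-38 FREE]
Op 6: c = malloc(1) -> c = 0; heap: [0-0 ALLOC][1-38 FREE]
Op 7: d = malloc(5) -> d = 1; heap: [0-0 ALLOC][1-5 ALLOC][6-38 FREE]
Op 8: c = realloc(c, 18) -> c = 6; heap: [0-0 FREE][1-5 ALLOC][6-23 ALLOC][24-38 FREE]
Op 9: e = malloc(3) -> e = 24; heap: [0-0 FREE][1-5 ALLOC][6-23 ALLOC][24-26 ALLOC][27-38 FREE]
Free blocks: [1 12] total_free=13 largest=12 -> 100*(13-12)/13 = 100/13 ≈ 7.692 -> rounds to 8

Answer: 8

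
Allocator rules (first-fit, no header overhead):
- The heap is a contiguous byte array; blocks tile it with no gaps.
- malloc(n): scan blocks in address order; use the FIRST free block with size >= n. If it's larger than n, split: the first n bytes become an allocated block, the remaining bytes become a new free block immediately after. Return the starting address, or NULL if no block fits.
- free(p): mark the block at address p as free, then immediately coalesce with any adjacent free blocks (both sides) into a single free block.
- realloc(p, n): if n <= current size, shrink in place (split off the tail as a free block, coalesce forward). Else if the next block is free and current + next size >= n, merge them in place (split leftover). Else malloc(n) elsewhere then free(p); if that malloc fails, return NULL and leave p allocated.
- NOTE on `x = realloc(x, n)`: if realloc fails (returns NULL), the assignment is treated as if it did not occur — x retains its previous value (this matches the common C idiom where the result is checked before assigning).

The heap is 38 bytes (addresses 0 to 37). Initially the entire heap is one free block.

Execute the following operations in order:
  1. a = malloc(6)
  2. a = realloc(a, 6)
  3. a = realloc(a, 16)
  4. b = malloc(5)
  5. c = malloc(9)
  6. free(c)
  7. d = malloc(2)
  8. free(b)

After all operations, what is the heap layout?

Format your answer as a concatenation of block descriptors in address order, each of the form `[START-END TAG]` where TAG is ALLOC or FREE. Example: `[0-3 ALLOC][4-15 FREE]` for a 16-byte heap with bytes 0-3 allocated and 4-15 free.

Answer: [0-15 ALLOC][16-20 FREE][21-22 ALLOC][23-37 FREE]

Derivation:
Op 1: a = malloc(6) -> a = 0; heap: [0-5 ALLOC][6-37 FREE]
Op 2: a = realloc(a, 6) -> a = 0; heap: [0-5 ALLOC][6-37 FREE]
Op 3: a = realloc(a, 16) -> a = 0; heap: [0-15 ALLOC][16-37 FREE]
Op 4: b = malloc(5) -> b = 16; heap: [0-15 ALLOC][16-20 ALLOC][21-37 FREE]
Op 5: c = malloc(9) -> c = 21; heap: [0-15 ALLOC][16-20 ALLOC][21-29 ALLOC][30-37 FREE]
Op 6: free(c) -> (freed c); heap: [0-15 ALLOC][16-20 ALLOC][21-37 FREE]
Op 7: d = malloc(2) -> d = 21; heap: [0-15 ALLOC][16-20 ALLOC][21-22 ALLOC][23-37 FREE]
Op 8: free(b) -> (freed b); heap: [0-15 ALLOC][16-20 FREE][21-22 ALLOC][23-37 FREE]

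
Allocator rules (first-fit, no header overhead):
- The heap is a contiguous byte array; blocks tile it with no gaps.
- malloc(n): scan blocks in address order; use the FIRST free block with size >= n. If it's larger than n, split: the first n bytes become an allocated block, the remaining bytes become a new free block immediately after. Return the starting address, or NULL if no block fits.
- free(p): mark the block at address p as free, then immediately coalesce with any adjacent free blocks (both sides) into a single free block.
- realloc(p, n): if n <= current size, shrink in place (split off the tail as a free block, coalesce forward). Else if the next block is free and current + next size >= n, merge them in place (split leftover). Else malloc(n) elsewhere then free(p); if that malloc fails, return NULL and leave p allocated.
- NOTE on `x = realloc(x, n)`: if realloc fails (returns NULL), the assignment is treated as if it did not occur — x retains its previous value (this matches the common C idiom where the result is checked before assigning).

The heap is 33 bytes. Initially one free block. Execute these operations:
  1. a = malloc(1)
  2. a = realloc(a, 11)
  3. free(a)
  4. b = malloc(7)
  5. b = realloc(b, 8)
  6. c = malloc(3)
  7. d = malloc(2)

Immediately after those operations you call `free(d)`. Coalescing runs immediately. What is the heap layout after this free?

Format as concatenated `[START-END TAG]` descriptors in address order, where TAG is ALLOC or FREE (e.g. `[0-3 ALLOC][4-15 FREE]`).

Answer: [0-7 ALLOC][8-10 ALLOC][11-32 FREE]

Derivation:
Op 1: a = malloc(1) -> a = 0; heap: [0-0 ALLOC][1-32 FREE]
Op 2: a = realloc(a, 11) -> a = 0; heap: [0-10 ALLOC][11-32 FREE]
Op 3: free(a) -> (freed a); heap: [0-32 FREE]
Op 4: b = malloc(7) -> b = 0; heap: [0-6 ALLOC][7-32 FREE]
Op 5: b = realloc(b, 8) -> b = 0; heap: [0-7 ALLOC][8-32 FREE]
Op 6: c = malloc(3) -> c = 8; heap: [0-7 ALLOC][8-10 ALLOC][11-32 FREE]
Op 7: d = malloc(2) -> d = 11; heap: [0-7 ALLOC][8-10 ALLOC][11-12 ALLOC][13-32 FREE]
free(d): d = 11 -> block [11-12 ALLOC]; mark free, coalesce with adjacent free neighbors -> [0-7 ALLOC][8-10 ALLOC][11-32 FREE]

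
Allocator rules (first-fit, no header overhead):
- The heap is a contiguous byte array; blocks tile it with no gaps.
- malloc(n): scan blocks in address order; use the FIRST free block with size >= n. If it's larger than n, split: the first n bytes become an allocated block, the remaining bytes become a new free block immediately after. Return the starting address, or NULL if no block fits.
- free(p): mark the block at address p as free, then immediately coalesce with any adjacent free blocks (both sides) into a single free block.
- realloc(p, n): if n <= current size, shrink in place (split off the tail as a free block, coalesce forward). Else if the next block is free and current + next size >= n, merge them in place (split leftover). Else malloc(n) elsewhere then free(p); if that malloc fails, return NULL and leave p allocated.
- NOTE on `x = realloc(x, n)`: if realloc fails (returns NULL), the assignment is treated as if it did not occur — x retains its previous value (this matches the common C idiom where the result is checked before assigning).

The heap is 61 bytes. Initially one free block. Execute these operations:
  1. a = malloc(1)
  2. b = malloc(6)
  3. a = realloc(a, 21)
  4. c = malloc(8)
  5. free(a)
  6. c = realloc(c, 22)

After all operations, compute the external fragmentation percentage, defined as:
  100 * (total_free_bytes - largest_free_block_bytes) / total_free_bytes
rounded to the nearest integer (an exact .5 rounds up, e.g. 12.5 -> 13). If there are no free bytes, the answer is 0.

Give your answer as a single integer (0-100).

Op 1: a = malloc(1) -> a = 0; heap: [0-0 ALLOC][1-60 FREE]
Op 2: b = malloc(6) -> b = 1; heap: [0-0 ALLOC][1-6 ALLOC][7-60 FREE]
Op 3: a = realloc(a, 21) -> a = 7; heap: [0-0 FREE][1-6 ALLOC][7-27 ALLOC][28-60 FREE]
Op 4: c = malloc(8) -> c = 28; heap: [0-0 FREE][1-6 ALLOC][7-27 ALLOC][28-35 ALLOC][36-60 FREE]
Op 5: free(a) -> (freed a); heap: [0-0 FREE][1-6 ALLOC][7-27 FREE][28-35 ALLOC][36-60 FREE]
Op 6: c = realloc(c, 22) -> c = 28; heap: [0-0 FREE][1-6 ALLOC][7-27 FREE][28-49 ALLOC][50-60 FREE]
Free blocks: [1 21 11] total_free=33 largest=21 -> 100*(33-21)/33 = 1200/33 ≈ 36.364 -> rounds to 36

Answer: 36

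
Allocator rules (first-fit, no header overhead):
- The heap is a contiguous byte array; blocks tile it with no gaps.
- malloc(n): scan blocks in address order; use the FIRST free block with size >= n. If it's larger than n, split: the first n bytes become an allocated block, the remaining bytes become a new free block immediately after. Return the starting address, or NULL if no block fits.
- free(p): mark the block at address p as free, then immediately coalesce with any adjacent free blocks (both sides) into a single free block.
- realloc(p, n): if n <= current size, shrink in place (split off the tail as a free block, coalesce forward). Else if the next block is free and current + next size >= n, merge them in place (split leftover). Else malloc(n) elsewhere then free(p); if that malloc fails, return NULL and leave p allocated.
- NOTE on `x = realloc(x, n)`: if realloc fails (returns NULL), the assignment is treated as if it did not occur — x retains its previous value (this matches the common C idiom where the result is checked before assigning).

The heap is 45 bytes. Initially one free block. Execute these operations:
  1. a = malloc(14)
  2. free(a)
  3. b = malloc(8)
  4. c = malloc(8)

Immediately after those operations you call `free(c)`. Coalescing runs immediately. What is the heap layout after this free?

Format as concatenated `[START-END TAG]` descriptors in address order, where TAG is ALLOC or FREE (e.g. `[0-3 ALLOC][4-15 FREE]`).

Op 1: a = malloc(14) -> a = 0; heap: [0-13 ALLOC][14-44 FREE]
Op 2: free(a) -> (freed a); heap: [0-44 FREE]
Op 3: b = malloc(8) -> b = 0; heap: [0-7 ALLOC][8-44 FREE]
Op 4: c = malloc(8) -> c = 8; heap: [0-7 ALLOC][8-15 ALLOC][16-44 FREE]
free(c): c = 8 -> block [8-15 ALLOC]; mark free, coalesce with adjacent free neighbors -> [0-7 ALLOC][8-44 FREE]

Answer: [0-7 ALLOC][8-44 FREE]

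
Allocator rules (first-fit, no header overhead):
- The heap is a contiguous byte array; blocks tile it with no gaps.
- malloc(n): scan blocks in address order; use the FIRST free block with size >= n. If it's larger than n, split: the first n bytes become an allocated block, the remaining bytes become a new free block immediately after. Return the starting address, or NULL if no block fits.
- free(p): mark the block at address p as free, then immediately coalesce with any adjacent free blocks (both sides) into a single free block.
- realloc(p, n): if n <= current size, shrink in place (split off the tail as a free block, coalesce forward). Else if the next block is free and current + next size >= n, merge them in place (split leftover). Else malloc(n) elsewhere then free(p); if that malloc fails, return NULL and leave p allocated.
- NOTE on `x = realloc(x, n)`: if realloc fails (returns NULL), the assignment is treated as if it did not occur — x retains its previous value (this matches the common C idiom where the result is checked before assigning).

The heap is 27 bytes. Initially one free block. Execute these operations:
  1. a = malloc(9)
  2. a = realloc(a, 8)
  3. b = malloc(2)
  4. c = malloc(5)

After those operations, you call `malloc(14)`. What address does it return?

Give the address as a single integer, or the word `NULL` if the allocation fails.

Op 1: a = malloc(9) -> a = 0; heap: [0-8 ALLOC][9-26 FREE]
Op 2: a = realloc(a, 8) -> a = 0; heap: [0-7 ALLOC][8-26 FREE]
Op 3: b = malloc(2) -> b = 8; heap: [0-7 ALLOC][8-9 ALLOC][10-26 FREE]
Op 4: c = malloc(5) -> c = 10; heap: [0-7 ALLOC][8-9 ALLOC][10-14 ALLOC][15-26 FREE]
malloc(14): first-fit scan over [0-7 ALLOC][8-9 ALLOC][10-14 ALLOC][15-26 FREE] -> NULL

Answer: NULL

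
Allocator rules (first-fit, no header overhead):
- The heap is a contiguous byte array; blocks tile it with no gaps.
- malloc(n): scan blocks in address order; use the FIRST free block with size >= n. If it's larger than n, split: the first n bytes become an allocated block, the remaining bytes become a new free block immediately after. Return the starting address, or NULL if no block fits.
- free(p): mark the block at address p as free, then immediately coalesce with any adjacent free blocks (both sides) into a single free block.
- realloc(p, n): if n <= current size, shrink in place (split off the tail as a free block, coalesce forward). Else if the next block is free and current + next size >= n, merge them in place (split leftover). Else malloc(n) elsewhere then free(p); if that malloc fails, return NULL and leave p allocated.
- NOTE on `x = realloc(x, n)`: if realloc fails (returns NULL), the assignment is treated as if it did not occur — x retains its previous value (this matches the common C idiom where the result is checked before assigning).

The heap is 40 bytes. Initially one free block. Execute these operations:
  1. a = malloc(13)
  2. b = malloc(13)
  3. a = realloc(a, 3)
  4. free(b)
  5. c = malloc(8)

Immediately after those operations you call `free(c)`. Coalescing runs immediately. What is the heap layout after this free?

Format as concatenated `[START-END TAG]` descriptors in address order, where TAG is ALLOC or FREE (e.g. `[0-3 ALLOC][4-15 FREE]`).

Answer: [0-2 ALLOC][3-39 FREE]

Derivation:
Op 1: a = malloc(13) -> a = 0; heap: [0-12 ALLOC][13-39 FREE]
Op 2: b = malloc(13) -> b = 13; heap: [0-12 ALLOC][13-25 ALLOC][26-39 FREE]
Op 3: a = realloc(a, 3) -> a = 0; heap: [0-2 ALLOC][3-12 FREE][13-25 ALLOC][26-39 FREE]
Op 4: free(b) -> (freed b); heap: [0-2 ALLOC][3-39 FREE]
Op 5: c = malloc(8) -> c = 3; heap: [0-2 ALLOC][3-10 ALLOC][11-39 FREE]
free(c): c = 3 -> block [3-10 ALLOC]; mark free, coalesce with adjacent free neighbors -> [0-2 ALLOC][3-39 FREE]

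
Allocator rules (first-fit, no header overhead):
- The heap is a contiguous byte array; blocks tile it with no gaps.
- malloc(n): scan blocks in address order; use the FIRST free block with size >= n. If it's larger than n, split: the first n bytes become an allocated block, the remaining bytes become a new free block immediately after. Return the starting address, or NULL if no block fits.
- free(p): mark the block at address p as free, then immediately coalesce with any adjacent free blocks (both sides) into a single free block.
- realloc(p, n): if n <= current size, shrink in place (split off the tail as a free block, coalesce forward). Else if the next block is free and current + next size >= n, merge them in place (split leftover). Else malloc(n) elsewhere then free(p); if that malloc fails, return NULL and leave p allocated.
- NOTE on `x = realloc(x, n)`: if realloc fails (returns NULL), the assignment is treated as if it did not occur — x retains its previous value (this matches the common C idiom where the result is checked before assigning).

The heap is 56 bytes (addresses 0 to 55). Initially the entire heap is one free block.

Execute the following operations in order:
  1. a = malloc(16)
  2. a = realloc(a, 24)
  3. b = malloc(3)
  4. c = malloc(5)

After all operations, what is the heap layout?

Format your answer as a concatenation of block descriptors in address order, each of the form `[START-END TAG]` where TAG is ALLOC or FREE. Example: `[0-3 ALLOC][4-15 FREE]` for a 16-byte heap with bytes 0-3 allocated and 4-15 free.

Op 1: a = malloc(16) -> a = 0; heap: [0-15 ALLOC][16-55 FREE]
Op 2: a = realloc(a, 24) -> a = 0; heap: [0-23 ALLOC][24-55 FREE]
Op 3: b = malloc(3) -> b = 24; heap: [0-23 ALLOC][24-26 ALLOC][27-55 FREE]
Op 4: c = malloc(5) -> c = 27; heap: [0-23 ALLOC][24-26 ALLOC][27-31 ALLOC][32-55 FREE]

Answer: [0-23 ALLOC][24-26 ALLOC][27-31 ALLOC][32-55 FREE]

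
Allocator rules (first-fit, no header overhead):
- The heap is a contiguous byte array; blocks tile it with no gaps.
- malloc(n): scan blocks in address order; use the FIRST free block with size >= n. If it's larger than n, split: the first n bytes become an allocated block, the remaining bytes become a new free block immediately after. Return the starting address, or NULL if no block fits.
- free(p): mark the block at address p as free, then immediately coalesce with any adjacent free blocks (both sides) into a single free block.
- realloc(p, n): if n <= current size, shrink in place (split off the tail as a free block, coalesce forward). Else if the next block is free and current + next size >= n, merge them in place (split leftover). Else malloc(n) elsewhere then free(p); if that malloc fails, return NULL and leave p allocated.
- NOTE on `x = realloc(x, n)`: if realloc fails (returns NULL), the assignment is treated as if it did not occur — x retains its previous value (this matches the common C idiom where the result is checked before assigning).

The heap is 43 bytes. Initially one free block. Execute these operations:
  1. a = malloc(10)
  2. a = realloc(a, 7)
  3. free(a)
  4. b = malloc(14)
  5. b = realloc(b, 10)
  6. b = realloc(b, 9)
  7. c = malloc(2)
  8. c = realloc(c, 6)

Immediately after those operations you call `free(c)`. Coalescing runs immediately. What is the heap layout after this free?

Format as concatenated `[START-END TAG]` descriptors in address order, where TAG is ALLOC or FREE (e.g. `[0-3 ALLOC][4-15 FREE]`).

Answer: [0-8 ALLOC][9-42 FREE]

Derivation:
Op 1: a = malloc(10) -> a = 0; heap: [0-9 ALLOC][10-42 FREE]
Op 2: a = realloc(a, 7) -> a = 0; heap: [0-6 ALLOC][7-42 FREE]
Op 3: free(a) -> (freed a); heap: [0-42 FREE]
Op 4: b = malloc(14) -> b = 0; heap: [0-13 ALLOC][14-42 FREE]
Op 5: b = realloc(b, 10) -> b = 0; heap: [0-9 ALLOC][10-42 FREE]
Op 6: b = realloc(b, 9) -> b = 0; heap: [0-8 ALLOC][9-42 FREE]
Op 7: c = malloc(2) -> c = 9; heap: [0-8 ALLOC][9-10 ALLOC][11-42 FREE]
Op 8: c = realloc(c, 6) -> c = 9; heap: [0-8 ALLOC][9-14 ALLOC][15-42 FREE]
free(c): c = 9 -> block [9-14 ALLOC]; mark free, coalesce with adjacent free neighbors -> [0-8 ALLOC][9-42 FREE]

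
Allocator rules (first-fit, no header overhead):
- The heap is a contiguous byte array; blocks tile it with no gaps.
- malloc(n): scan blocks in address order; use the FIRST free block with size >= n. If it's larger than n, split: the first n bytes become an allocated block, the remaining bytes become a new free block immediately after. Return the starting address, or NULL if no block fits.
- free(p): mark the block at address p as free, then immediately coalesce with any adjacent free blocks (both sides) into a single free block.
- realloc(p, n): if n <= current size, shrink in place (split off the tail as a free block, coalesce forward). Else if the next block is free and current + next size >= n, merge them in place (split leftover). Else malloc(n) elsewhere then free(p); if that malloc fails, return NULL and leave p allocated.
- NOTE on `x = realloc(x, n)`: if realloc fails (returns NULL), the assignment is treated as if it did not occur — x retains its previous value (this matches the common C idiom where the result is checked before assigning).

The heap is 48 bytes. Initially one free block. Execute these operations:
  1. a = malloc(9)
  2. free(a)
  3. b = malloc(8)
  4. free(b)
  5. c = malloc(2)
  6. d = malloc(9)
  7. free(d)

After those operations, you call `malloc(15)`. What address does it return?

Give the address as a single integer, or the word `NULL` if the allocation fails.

Op 1: a = malloc(9) -> a = 0; heap: [0-8 ALLOC][9-47 FREE]
Op 2: free(a) -> (freed a); heap: [0-47 FREE]
Op 3: b = malloc(8) -> b = 0; heap: [0-7 ALLOC][8-47 FREE]
Op 4: free(b) -> (freed b); heap: [0-47 FREE]
Op 5: c = malloc(2) -> c = 0; heap: [0-1 ALLOC][2-47 FREE]
Op 6: d = malloc(9) -> d = 2; heap: [0-1 ALLOC][2-10 ALLOC][11-47 FREE]
Op 7: free(d) -> (freed d); heap: [0-1 ALLOC][2-47 FREE]
malloc(15): first-fit scan over [0-1 ALLOC][2-47 FREE] -> 2

Answer: 2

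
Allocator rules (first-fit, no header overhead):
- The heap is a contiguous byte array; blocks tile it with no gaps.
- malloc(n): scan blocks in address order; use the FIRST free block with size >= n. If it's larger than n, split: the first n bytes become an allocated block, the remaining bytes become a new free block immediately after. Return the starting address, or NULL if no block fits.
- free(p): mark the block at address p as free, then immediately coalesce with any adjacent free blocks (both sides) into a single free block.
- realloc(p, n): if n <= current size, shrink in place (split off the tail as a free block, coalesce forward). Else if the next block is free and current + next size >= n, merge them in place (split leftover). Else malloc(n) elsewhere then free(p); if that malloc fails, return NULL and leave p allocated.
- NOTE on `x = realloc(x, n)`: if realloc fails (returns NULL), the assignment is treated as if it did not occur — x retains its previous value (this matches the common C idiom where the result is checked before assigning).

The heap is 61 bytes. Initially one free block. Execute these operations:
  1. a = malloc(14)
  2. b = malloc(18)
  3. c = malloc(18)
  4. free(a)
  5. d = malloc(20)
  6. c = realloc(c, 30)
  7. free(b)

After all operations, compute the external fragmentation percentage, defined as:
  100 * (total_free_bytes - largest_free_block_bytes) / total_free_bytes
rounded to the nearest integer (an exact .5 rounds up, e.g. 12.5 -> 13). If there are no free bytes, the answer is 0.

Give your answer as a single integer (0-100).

Op 1: a = malloc(14) -> a = 0; heap: [0-13 ALLOC][14-60 FREE]
Op 2: b = malloc(18) -> b = 14; heap: [0-13 ALLOC][14-31 ALLOC][32-60 FREE]
Op 3: c = malloc(18) -> c = 32; heap: [0-13 ALLOC][14-31 ALLOC][32-49 ALLOC][50-60 FREE]
Op 4: free(a) -> (freed a); heap: [0-13 FREE][14-31 ALLOC][32-49 ALLOC][50-60 FREE]
Op 5: d = malloc(20) -> d = NULL; heap: [0-13 FREE][14-31 ALLOC][32-49 ALLOC][50-60 FREE]
Op 6: c = realloc(c, 30) -> NULL (c unchanged); heap: [0-13 FREE][14-31 ALLOC][32-49 ALLOC][50-60 FREE]
Op 7: free(b) -> (freed b); heap: [0-31 FREE][32-49 ALLOC][50-60 FREE]
Free blocks: [32 11] total_free=43 largest=32 -> 100*(43-32)/43 = 1100/43 ≈ 25.581 -> rounds to 26

Answer: 26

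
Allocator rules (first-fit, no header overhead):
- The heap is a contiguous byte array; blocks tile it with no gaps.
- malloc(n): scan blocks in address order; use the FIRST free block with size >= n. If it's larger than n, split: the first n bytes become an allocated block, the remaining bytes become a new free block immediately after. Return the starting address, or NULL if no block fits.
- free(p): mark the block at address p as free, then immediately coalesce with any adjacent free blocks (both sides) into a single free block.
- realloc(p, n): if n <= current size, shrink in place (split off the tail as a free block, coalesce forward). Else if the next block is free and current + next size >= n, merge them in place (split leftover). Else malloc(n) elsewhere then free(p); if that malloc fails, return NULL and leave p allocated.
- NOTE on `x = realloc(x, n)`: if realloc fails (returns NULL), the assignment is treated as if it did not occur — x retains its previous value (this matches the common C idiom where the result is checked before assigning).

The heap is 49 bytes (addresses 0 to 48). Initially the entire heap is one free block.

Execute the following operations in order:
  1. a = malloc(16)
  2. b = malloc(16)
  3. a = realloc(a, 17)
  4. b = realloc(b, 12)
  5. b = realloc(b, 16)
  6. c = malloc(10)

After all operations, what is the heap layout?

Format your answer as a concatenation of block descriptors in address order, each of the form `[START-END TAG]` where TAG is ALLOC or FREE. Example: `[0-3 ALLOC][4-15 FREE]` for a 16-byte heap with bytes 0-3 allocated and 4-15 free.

Answer: [0-9 ALLOC][10-15 FREE][16-31 ALLOC][32-48 ALLOC]

Derivation:
Op 1: a = malloc(16) -> a = 0; heap: [0-15 ALLOC][16-48 FREE]
Op 2: b = malloc(16) -> b = 16; heap: [0-15 ALLOC][16-31 ALLOC][32-48 FREE]
Op 3: a = realloc(a, 17) -> a = 32; heap: [0-15 FREE][16-31 ALLOC][32-48 ALLOC]
Op 4: b = realloc(b, 12) -> b = 16; heap: [0-15 FREE][16-27 ALLOC][28-31 FREE][32-48 ALLOC]
Op 5: b = realloc(b, 16) -> b = 16; heap: [0-15 FREE][16-31 ALLOC][32-48 ALLOC]
Op 6: c = malloc(10) -> c = 0; heap: [0-9 ALLOC][10-15 FREE][16-31 ALLOC][32-48 ALLOC]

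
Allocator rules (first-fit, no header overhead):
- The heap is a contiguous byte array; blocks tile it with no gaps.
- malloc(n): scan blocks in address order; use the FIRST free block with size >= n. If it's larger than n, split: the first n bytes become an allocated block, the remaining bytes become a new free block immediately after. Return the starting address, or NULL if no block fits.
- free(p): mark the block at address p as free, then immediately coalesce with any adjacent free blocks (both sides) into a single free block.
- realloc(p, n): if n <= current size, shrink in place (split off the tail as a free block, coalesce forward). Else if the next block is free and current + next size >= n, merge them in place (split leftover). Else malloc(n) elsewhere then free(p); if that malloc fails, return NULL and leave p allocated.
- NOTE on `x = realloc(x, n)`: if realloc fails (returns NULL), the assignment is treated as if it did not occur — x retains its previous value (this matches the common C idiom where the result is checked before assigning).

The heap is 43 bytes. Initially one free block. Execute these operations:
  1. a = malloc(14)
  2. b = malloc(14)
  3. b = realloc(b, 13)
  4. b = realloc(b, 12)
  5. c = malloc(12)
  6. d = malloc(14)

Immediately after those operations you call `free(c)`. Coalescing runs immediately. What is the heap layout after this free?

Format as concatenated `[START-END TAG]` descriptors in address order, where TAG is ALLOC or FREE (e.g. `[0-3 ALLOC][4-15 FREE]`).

Op 1: a = malloc(14) -> a = 0; heap: [0-13 ALLOC][14-42 FREE]
Op 2: b = malloc(14) -> b = 14; heap: [0-13 ALLOC][14-27 ALLOC][28-42 FREE]
Op 3: b = realloc(b, 13) -> b = 14; heap: [0-13 ALLOC][14-26 ALLOC][27-42 FREE]
Op 4: b = realloc(b, 12) -> b = 14; heap: [0-13 ALLOC][14-25 ALLOC][26-42 FREE]
Op 5: c = malloc(12) -> c = 26; heap: [0-13 ALLOC][14-25 ALLOC][26-37 ALLOC][38-42 FREE]
Op 6: d = malloc(14) -> d = NULL; heap: [0-13 ALLOC][14-25 ALLOC][26-37 ALLOC][38-42 FREE]
free(c): c = 26 -> block [26-37 ALLOC]; mark free, coalesce with adjacent free neighbors -> [0-13 ALLOC][14-25 ALLOC][26-42 FREE]

Answer: [0-13 ALLOC][14-25 ALLOC][26-42 FREE]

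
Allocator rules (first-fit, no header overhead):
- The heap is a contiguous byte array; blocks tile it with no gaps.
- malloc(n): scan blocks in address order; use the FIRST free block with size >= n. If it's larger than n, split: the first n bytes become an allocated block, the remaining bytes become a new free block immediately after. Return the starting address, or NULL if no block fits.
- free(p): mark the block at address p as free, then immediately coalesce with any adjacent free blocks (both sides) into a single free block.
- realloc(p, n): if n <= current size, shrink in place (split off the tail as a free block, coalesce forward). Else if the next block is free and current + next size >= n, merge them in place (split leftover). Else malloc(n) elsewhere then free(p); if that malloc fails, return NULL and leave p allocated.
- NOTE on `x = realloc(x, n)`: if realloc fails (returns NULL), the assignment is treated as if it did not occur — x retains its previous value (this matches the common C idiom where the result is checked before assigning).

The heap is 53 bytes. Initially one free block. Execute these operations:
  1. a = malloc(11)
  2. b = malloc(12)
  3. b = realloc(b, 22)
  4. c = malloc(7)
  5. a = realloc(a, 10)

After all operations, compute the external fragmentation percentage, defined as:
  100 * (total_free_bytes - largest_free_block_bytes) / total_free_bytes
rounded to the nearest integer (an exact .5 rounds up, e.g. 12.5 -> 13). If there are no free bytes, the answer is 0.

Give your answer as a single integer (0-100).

Op 1: a = malloc(11) -> a = 0; heap: [0-10 ALLOC][11-52 FREE]
Op 2: b = malloc(12) -> b = 11; heap: [0-10 ALLOC][11-22 ALLOC][23-52 FREE]
Op 3: b = realloc(b, 22) -> b = 11; heap: [0-10 ALLOC][11-32 ALLOC][33-52 FREE]
Op 4: c = malloc(7) -> c = 33; heap: [0-10 ALLOC][11-32 ALLOC][33-39 ALLOC][40-52 FREE]
Op 5: a = realloc(a, 10) -> a = 0; heap: [0-9 ALLOC][10-10 FREE][11-32 ALLOC][33-39 ALLOC][40-52 FREE]
Free blocks: [1 13] total_free=14 largest=13 -> 100*(14-13)/14 = 100/14 ≈ 7.143 -> rounds to 7

Answer: 7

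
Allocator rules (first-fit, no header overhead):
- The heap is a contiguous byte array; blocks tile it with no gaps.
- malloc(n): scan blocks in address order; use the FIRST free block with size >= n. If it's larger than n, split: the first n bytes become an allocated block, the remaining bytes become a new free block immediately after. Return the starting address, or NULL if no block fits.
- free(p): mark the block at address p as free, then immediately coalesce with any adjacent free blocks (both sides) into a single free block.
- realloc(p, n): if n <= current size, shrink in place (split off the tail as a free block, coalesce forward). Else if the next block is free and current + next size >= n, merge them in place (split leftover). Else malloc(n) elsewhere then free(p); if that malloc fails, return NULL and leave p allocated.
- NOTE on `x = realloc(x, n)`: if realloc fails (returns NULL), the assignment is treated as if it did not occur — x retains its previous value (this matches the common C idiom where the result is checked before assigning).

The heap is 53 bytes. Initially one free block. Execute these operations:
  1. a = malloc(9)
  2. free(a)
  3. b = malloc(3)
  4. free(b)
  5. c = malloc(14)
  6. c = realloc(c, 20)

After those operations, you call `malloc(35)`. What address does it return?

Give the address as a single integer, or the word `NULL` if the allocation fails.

Answer: NULL

Derivation:
Op 1: a = malloc(9) -> a = 0; heap: [0-8 ALLOC][9-52 FREE]
Op 2: free(a) -> (freed a); heap: [0-52 FREE]
Op 3: b = malloc(3) -> b = 0; heap: [0-2 ALLOC][3-52 FREE]
Op 4: free(b) -> (freed b); heap: [0-52 FREE]
Op 5: c = malloc(14) -> c = 0; heap: [0-13 ALLOC][14-52 FREE]
Op 6: c = realloc(c, 20) -> c = 0; heap: [0-19 ALLOC][20-52 FREE]
malloc(35): first-fit scan over [0-19 ALLOC][20-52 FREE] -> NULL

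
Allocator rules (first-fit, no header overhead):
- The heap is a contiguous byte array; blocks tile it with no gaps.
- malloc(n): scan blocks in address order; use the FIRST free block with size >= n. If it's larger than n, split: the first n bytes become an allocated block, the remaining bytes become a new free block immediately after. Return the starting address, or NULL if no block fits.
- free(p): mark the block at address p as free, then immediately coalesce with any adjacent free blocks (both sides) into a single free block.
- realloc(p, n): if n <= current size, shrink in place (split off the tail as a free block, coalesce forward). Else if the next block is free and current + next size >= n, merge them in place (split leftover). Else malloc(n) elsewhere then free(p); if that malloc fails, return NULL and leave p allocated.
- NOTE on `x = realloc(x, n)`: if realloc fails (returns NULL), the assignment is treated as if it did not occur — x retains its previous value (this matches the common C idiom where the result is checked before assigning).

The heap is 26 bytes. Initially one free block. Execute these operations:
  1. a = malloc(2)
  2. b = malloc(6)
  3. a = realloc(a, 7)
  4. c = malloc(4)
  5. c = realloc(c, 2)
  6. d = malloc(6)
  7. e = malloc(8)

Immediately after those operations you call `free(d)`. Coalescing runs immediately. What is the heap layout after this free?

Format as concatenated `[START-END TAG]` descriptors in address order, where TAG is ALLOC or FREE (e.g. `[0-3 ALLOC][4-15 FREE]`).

Op 1: a = malloc(2) -> a = 0; heap: [0-1 ALLOC][2-25 FREE]
Op 2: b = malloc(6) -> b = 2; heap: [0-1 ALLOC][2-7 ALLOC][8-25 FREE]
Op 3: a = realloc(a, 7) -> a = 8; heap: [0-1 FREE][2-7 ALLOC][8-14 ALLOC][15-25 FREE]
Op 4: c = malloc(4) -> c = 15; heap: [0-1 FREE][2-7 ALLOC][8-14 ALLOC][15-18 ALLOC][19-25 FREE]
Op 5: c = realloc(c, 2) -> c = 15; heap: [0-1 FREE][2-7 ALLOC][8-14 ALLOC][15-16 ALLOC][17-25 FREE]
Op 6: d = malloc(6) -> d = 17; heap: [0-1 FREE][2-7 ALLOC][8-14 ALLOC][15-16 ALLOC][17-22 ALLOC][23-25 FREE]
Op 7: e = malloc(8) -> e = NULL; heap: [0-1 FREE][2-7 ALLOC][8-14 ALLOC][15-16 ALLOC][17-22 ALLOC][23-25 FREE]
free(d): d = 17 -> block [17-22 ALLOC]; mark free, coalesce with adjacent free neighbors -> [0-1 FREE][2-7 ALLOC][8-14 ALLOC][15-16 ALLOC][17-25 FREE]

Answer: [0-1 FREE][2-7 ALLOC][8-14 ALLOC][15-16 ALLOC][17-25 FREE]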